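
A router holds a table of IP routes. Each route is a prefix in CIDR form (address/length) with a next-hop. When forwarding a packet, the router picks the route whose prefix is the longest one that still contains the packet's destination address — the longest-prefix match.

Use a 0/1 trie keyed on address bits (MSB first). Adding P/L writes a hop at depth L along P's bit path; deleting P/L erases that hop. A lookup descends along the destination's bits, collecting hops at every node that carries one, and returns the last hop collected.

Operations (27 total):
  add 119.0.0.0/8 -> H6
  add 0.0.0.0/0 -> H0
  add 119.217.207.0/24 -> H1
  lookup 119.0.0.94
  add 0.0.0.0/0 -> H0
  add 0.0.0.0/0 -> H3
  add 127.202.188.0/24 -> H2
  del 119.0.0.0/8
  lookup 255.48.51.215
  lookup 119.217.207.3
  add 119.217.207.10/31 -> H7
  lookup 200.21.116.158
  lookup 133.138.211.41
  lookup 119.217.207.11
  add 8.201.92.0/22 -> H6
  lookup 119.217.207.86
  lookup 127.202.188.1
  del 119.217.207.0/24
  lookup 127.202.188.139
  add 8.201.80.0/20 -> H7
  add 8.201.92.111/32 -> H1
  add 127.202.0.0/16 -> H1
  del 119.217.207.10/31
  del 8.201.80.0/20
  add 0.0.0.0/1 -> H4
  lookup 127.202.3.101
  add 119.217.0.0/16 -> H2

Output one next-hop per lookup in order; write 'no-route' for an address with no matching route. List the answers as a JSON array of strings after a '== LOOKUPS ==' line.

Trace:
  + 119.0.0.0/8 (H6) depth=8
  + 0.0.0.0/0 (H0) depth=0
  + 119.217.207.0/24 (H1) depth=24
  ? 119.0.0.94  path d0:H0→d1:-→d2:-→d3:-→d4:-→d5:-→d6:-→d7:-→d8:H6  best=H6
  + 0.0.0.0/0 (H0) depth=0
  + 0.0.0.0/0 (H3) depth=0
  + 127.202.188.0/24 (H2) depth=24
  - 119.0.0.0/8 clear@8
  ? 255.48.51.215  path d0:H3  best=H3
  ? 119.217.207.3  path d0:H3→d1:-→d2:-→d3:-→d4:-→d5:-→d6:-→d7:-→d8:-→d9:-→d10:-→d11:-→d12:-→d13:-→d14:-→d15:-→d16:-→d17:-→d18:-→d19:-→d20:-→d21:-→d22:-→d23:-→d24:H1  best=H1
  + 119.217.207.10/31 (H7) depth=31
  ? 200.21.116.158  path d0:H3  best=H3
  ? 133.138.211.41  path d0:H3  best=H3
  ? 119.217.207.11  path d0:H3→d1:-→d2:-→d3:-→d4:-→d5:-→d6:-→d7:-→d8:-→d9:-→d10:-→d11:-→d12:-→d13:-→d14:-→d15:-→d16:-→d17:-→d18:-→d19:-→d20:-→d21:-→d22:-→d23:-→d24:H1→d25:-→d26:-→d27:-→d28:-→d29:-→d30:-→d31:H7  best=H7
  + 8.201.92.0/22 (H6) depth=22
  ? 119.217.207.86  path d0:H3→d1:-→d2:-→d3:-→d4:-→d5:-→d6:-→d7:-→d8:-→d9:-→d10:-→d11:-→d12:-→d13:-→d14:-→d15:-→d16:-→d17:-→d18:-→d19:-→d20:-→d21:-→d22:-→d23:-→d24:H1→d25:-  best=H1
  ? 127.202.188.1  path d0:H3→d1:-→d2:-→d3:-→d4:-→d5:-→d6:-→d7:-→d8:-→d9:-→d10:-→d11:-→d12:-→d13:-→d14:-→d15:-→d16:-→d17:-→d18:-→d19:-→d20:-→d21:-→d22:-→d23:-→d24:H2  best=H2
  - 119.217.207.0/24 clear@24
  ? 127.202.188.139  path d0:H3→d1:-→d2:-→d3:-→d4:-→d5:-→d6:-→d7:-→d8:-→d9:-→d10:-→d11:-→d12:-→d13:-→d14:-→d15:-→d16:-→d17:-→d18:-→d19:-→d20:-→d21:-→d22:-→d23:-→d24:H2  best=H2
  + 8.201.80.0/20 (H7) depth=20
  + 8.201.92.111/32 (H1) depth=32
  + 127.202.0.0/16 (H1) depth=16
  - 119.217.207.10/31 clear@31
  - 8.201.80.0/20 clear@20
  + 0.0.0.0/1 (H4) depth=1
  ? 127.202.3.101  path d0:H3→d1:H4→d2:-→d3:-→d4:-→d5:-→d6:-→d7:-→d8:-→d9:-→d10:-→d11:-→d12:-→d13:-→d14:-→d15:-→d16:H1  best=H1
  + 119.217.0.0/16 (H2) depth=16

== LOOKUPS ==
["H6","H3","H1","H3","H3","H7","H1","H2","H2","H1"]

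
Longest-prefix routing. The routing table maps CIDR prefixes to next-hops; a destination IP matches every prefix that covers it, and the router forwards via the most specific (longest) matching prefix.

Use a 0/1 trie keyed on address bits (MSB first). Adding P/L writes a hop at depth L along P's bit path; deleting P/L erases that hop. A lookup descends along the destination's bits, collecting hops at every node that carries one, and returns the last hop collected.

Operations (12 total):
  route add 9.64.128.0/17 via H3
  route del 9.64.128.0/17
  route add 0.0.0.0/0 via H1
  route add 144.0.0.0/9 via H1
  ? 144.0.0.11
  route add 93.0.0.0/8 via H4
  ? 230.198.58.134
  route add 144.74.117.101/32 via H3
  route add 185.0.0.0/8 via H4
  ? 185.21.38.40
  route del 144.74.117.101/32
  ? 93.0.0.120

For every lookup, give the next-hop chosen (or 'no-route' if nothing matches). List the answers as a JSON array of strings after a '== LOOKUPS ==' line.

Apply in order:
  + 9.64.128.0/17 (H3) depth=17
  del 9.64.128.0/17 (clear depth 17)
  + 0.0.0.0/0 (H1) depth=0
  + 144.0.0.0/9 (H1) depth=9
  Q 144.0.0.11: descend 100100000 ; hops seen [H1,H1] ; pick H1
  + 93.0.0.0/8 (H4) depth=8
  Q 230.198.58.134: descend 1 ; hops seen [H1] ; pick H1
  + 144.74.117.101/32 (H3) depth=32
  + 185.0.0.0/8 (H4) depth=8
  Q 185.21.38.40: descend 10111001 ; hops seen [H1,H4] ; pick H4
  del 144.74.117.101/32 (clear depth 32)
  Q 93.0.0.120: descend 01011101 ; hops seen [H1,H4] ; pick H4

== LOOKUPS ==
["H1","H1","H4","H4"]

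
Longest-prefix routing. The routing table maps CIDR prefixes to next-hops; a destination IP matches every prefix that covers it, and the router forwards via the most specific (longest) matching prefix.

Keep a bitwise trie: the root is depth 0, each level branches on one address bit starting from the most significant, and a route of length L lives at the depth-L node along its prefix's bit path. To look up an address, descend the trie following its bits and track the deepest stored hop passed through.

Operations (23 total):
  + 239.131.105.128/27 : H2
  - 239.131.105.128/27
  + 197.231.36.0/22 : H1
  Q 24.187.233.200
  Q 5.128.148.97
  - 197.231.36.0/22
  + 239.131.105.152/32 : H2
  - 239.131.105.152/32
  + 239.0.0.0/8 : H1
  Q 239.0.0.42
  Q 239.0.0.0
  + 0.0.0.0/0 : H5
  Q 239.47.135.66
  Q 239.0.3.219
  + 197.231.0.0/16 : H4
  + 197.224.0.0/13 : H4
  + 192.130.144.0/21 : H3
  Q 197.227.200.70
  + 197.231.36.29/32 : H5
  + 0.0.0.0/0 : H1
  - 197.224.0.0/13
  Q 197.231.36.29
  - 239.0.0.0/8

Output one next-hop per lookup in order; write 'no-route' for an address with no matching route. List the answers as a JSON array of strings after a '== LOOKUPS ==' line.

Apply in order:
  + 239.131.105.128/27 (H2) depth=27
  - 239.131.105.128/27 clear@27
  + 197.231.36.0/22 (H1) depth=22
  ? 24.187.233.200  path d0:-  best=no-route
  ? 5.128.148.97  path d0:-  best=no-route
  - 197.231.36.0/22 clear@22
  + 239.131.105.152/32 (H2) depth=32
  - 239.131.105.152/32 clear@32
  + 239.0.0.0/8 (H1) depth=8
  ? 239.0.0.42  path d0:-→d1:-→d2:-→d3:-→d4:-→d5:-→d6:-→d7:-→d8:H1  best=H1
  ? 239.0.0.0  path d0:-→d1:-→d2:-→d3:-→d4:-→d5:-→d6:-→d7:-→d8:H1  best=H1
  + 0.0.0.0/0 (H5) depth=0
  ? 239.47.135.66  path d0:H5→d1:-→d2:-→d3:-→d4:-→d5:-→d6:-→d7:-→d8:H1  best=H1
  ? 239.0.3.219  path d0:H5→d1:-→d2:-→d3:-→d4:-→d5:-→d6:-→d7:-→d8:H1  best=H1
  + 197.231.0.0/16 (H4) depth=16
  + 197.224.0.0/13 (H4) depth=13
  + 192.130.144.0/21 (H3) depth=21
  ? 197.227.200.70  path d0:H5→d1:-→d2:-→d3:-→d4:-→d5:-→d6:-→d7:-→d8:-→d9:-→d10:-→d11:-→d12:-→d13:H4  best=H4
  + 197.231.36.29/32 (H5) depth=32
  + 0.0.0.0/0 (H1) depth=0
  - 197.224.0.0/13 clear@13
  ? 197.231.36.29  path d0:H1→d1:-→d2:-→d3:-→d4:-→d5:-→d6:-→d7:-→d8:-→d9:-→d10:-→d11:-→d12:-→d13:-→d14:-→d15:-→d16:H4→d17:-→d18:-→d19:-→d20:-→d21:-→d22:-→d23:-→d24:-→d25:-→d26:-→d27:-→d28:-→d29:-→d30:-→d31:-→d32:H5  best=H5
  - 239.0.0.0/8 clear@8

== LOOKUPS ==
["no-route","no-route","H1","H1","H1","H1","H4","H5"]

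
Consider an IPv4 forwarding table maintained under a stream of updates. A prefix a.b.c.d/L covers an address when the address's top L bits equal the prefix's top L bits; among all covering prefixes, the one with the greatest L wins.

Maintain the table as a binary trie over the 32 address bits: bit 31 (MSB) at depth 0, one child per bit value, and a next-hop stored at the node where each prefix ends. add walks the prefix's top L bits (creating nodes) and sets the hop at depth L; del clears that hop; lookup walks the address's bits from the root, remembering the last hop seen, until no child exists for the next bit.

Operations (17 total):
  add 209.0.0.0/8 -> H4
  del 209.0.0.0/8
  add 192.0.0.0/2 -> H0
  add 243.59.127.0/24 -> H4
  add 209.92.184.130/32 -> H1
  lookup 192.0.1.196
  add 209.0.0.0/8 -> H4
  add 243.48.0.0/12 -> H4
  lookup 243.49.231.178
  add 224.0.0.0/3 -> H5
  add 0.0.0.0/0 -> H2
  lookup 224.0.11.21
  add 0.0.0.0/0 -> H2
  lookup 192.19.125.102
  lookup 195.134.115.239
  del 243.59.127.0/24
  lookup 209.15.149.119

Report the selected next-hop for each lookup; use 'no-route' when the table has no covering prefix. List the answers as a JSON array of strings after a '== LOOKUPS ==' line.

Process each operation:
  + 209.0.0.0/8 (H4) depth=8
  - 209.0.0.0/8 clear@8
  + 192.0.0.0/2 (H0) depth=2
  + 243.59.127.0/24 (H4) depth=24
  + 209.92.184.130/32 (H1) depth=32
  lookup 192.0.1.196: bits 110 walk d0:-→d1:-→d2:H0→d3:- -> H0
  + 209.0.0.0/8 (H4) depth=8
  + 243.48.0.0/12 (H4) depth=12
  lookup 243.49.231.178: bits 111100110011 walk d0:-→d1:-→d2:H0→d3:-→d4:-→d5:-→d6:-→d7:-→d8:-→d9:-→d10:-→d11:-→d12:H4 -> H4
  + 224.0.0.0/3 (H5) depth=3
  + 0.0.0.0/0 (H2) depth=0
  lookup 224.0.11.21: bits 111 walk d0:H2→d1:-→d2:H0→d3:H5 -> H5
  + 0.0.0.0/0 (H2) depth=0
  lookup 192.19.125.102: bits 110 walk d0:H2→d1:-→d2:H0→d3:- -> H0
  lookup 195.134.115.239: bits 110 walk d0:H2→d1:-→d2:H0→d3:- -> H0
  - 243.59.127.0/24 clear@24
  lookup 209.15.149.119: bits 110100010 walk d0:H2→d1:-→d2:H0→d3:-→d4:-→d5:-→d6:-→d7:-→d8:H4→d9:- -> H4

== LOOKUPS ==
["H0","H4","H5","H0","H0","H4"]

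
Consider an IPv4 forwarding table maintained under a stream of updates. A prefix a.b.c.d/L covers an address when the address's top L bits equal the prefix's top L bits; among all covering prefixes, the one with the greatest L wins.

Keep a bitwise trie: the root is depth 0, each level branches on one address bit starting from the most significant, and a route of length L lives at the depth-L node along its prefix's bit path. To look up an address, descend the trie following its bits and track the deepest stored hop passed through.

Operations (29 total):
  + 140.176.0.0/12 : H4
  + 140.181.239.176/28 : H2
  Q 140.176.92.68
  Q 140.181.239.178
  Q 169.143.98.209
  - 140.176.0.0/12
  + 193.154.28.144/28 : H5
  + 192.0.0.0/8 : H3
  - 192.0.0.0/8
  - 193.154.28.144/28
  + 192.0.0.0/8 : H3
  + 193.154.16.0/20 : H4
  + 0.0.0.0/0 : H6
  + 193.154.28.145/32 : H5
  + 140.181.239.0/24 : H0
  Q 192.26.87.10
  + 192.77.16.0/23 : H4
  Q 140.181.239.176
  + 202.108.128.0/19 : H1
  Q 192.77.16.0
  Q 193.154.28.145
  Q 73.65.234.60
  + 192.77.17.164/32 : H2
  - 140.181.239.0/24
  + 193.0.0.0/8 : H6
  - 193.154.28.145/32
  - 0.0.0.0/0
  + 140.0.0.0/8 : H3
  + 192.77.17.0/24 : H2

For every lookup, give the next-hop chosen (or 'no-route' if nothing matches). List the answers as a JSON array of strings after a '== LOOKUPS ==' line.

Process each operation:
  add 140.176.0.0/12 -> H4 at depth 12
  add 140.181.239.176/28 -> H2 at depth 28
  ? 140.176.92.68  path d0:-→d1:-→d2:-→d3:-→d4:-→d5:-→d6:-→d7:-→d8:-→d9:-→d10:-→d11:-→d12:H4→d13:-  best=H4
  ? 140.181.239.178  path d0:-→d1:-→d2:-→d3:-→d4:-→d5:-→d6:-→d7:-→d8:-→d9:-→d10:-→d11:-→d12:H4→d13:-→d14:-→d15:-→d16:-→d17:-→d18:-→d19:-→d20:-→d21:-→d22:-→d23:-→d24:-→d25:-→d26:-→d27:-→d28:H2  best=H2
  ? 169.143.98.209  path d0:-→d1:-→d2:-  best=no-route
  - 140.176.0.0/12 clear@12
  add 193.154.28.144/28 -> H5 at depth 28
  add 192.0.0.0/8 -> H3 at depth 8
  - 192.0.0.0/8 clear@8
  - 193.154.28.144/28 clear@28
  add 192.0.0.0/8 -> H3 at depth 8
  add 193.154.16.0/20 -> H4 at depth 20
  add 0.0.0.0/0 -> H6 at depth 0
  add 193.154.28.145/32 -> H5 at depth 32
  add 140.181.239.0/24 -> H0 at depth 24
  ? 192.26.87.10  path d0:H6→d1:-→d2:-→d3:-→d4:-→d5:-→d6:-→d7:-→d8:H3  best=H3
  add 192.77.16.0/23 -> H4 at depth 23
  ? 140.181.239.176  path d0:H6→d1:-→d2:-→d3:-→d4:-→d5:-→d6:-→d7:-→d8:-→d9:-→d10:-→d11:-→d12:-→d13:-→d14:-→d15:-→d16:-→d17:-→d18:-→d19:-→d20:-→d21:-→d22:-→d23:-→d24:H0→d25:-→d26:-→d27:-→d28:H2  best=H2
  add 202.108.128.0/19 -> H1 at depth 19
  ? 192.77.16.0  path d0:H6→d1:-→d2:-→d3:-→d4:-→d5:-→d6:-→d7:-→d8:H3→d9:-→d10:-→d11:-→d12:-→d13:-→d14:-→d15:-→d16:-→d17:-→d18:-→d19:-→d20:-→d21:-→d22:-→d23:H4  best=H4
  ? 193.154.28.145  path d0:H6→d1:-→d2:-→d3:-→d4:-→d5:-→d6:-→d7:-→d8:-→d9:-→d10:-→d11:-→d12:-→d13:-→d14:-→d15:-→d16:-→d17:-→d18:-→d19:-→d20:H4→d21:-→d22:-→d23:-→d24:-→d25:-→d26:-→d27:-→d28:-→d29:-→d30:-→d31:-→d32:H5  best=H5
  ? 73.65.234.60  path d0:H6  best=H6
  add 192.77.17.164/32 -> H2 at depth 32
  - 140.181.239.0/24 clear@24
  add 193.0.0.0/8 -> H6 at depth 8
  - 193.154.28.145/32 clear@32
  - 0.0.0.0/0 clear@0
  add 140.0.0.0/8 -> H3 at depth 8
  add 192.77.17.0/24 -> H2 at depth 24

== LOOKUPS ==
["H4","H2","no-route","H3","H2","H4","H5","H6"]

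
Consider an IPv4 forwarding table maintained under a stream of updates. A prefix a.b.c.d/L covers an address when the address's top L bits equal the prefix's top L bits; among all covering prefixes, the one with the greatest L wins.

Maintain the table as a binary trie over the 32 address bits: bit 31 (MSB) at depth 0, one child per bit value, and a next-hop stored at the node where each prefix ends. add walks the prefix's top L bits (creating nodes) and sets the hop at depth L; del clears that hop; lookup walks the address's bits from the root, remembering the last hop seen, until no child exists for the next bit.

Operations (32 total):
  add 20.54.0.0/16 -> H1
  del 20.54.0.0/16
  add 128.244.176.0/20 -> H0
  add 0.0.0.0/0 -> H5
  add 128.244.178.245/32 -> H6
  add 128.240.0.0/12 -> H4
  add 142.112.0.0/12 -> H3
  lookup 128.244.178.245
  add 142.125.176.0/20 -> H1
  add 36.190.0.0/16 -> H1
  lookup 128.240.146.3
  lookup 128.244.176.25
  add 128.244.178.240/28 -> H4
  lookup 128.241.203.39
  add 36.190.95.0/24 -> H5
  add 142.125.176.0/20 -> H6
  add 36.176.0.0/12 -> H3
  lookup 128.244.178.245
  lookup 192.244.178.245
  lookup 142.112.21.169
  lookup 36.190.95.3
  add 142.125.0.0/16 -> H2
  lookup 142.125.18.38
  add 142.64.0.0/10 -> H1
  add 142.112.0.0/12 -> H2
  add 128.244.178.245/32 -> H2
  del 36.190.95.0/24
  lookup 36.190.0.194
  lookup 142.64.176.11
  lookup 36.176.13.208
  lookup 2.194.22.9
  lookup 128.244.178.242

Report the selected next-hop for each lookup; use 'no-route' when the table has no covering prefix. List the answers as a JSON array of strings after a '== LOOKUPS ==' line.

Trace:
  + 20.54.0.0/16 (H1) depth=16
  del 20.54.0.0/16 (clear depth 16)
  + 128.244.176.0/20 (H0) depth=20
  + 0.0.0.0/0 (H5) depth=0
  + 128.244.178.245/32 (H6) depth=32
  + 128.240.0.0/12 (H4) depth=12
  + 142.112.0.0/12 (H3) depth=12
  lookup 128.244.178.245: bits 10000000111101001011001011110101 walk d0:H5→d1:-→d2:-→d3:-→d4:-→d5:-→d6:-→d7:-→d8:-→d9:-→d10:-→d11:-→d12:H4→d13:-→d14:-→d15:-→d16:-→d17:-→d18:-→d19:-→d20:H0→d21:-→d22:-→d23:-→d24:-→d25:-→d26:-→d27:-→d28:-→d29:-→d30:-→d31:-→d32:H6 -> H6
  + 142.125.176.0/20 (H1) depth=20
  + 36.190.0.0/16 (H1) depth=16
  lookup 128.240.146.3: bits 1000000011110 walk d0:H5→d1:-→d2:-→d3:-→d4:-→d5:-→d6:-→d7:-→d8:-→d9:-→d10:-→d11:-→d12:H4→d13:- -> H4
  lookup 128.244.176.25: bits 1000000011110100101100 walk d0:H5→d1:-→d2:-→d3:-→d4:-→d5:-→d6:-→d7:-→d8:-→d9:-→d10:-→d11:-→d12:H4→d13:-→d14:-→d15:-→d16:-→d17:-→d18:-→d19:-→d20:H0→d21:-→d22:- -> H0
  + 128.244.178.240/28 (H4) depth=28
  lookup 128.241.203.39: bits 1000000011110 walk d0:H5→d1:-→d2:-→d3:-→d4:-→d5:-→d6:-→d7:-→d8:-→d9:-→d10:-→d11:-→d12:H4→d13:- -> H4
  + 36.190.95.0/24 (H5) depth=24
  + 142.125.176.0/20 (H6) depth=20
  + 36.176.0.0/12 (H3) depth=12
  lookup 128.244.178.245: bits 10000000111101001011001011110101 walk d0:H5→d1:-→d2:-→d3:-→d4:-→d5:-→d6:-→d7:-→d8:-→d9:-→d10:-→d11:-→d12:H4→d13:-→d14:-→d15:-→d16:-→d17:-→d18:-→d19:-→d20:H0→d21:-→d22:-→d23:-→d24:-→d25:-→d26:-→d27:-→d28:H4→d29:-→d30:-→d31:-→d32:H6 -> H6
  lookup 192.244.178.245: bits 1 walk d0:H5→d1:- -> H5
  lookup 142.112.21.169: bits 100011100111 walk d0:H5→d1:-→d2:-→d3:-→d4:-→d5:-→d6:-→d7:-→d8:-→d9:-→d10:-→d11:-→d12:H3 -> H3
  lookup 36.190.95.3: bits 001001001011111001011111 walk d0:H5→d1:-→d2:-→d3:-→d4:-→d5:-→d6:-→d7:-→d8:-→d9:-→d10:-→d11:-→d12:H3→d13:-→d14:-→d15:-→d16:H1→d17:-→d18:-→d19:-→d20:-→d21:-→d22:-→d23:-→d24:H5 -> H5
  + 142.125.0.0/16 (H2) depth=16
  lookup 142.125.18.38: bits 1000111001111101 walk d0:H5→d1:-→d2:-→d3:-→d4:-→d5:-→d6:-→d7:-→d8:-→d9:-→d10:-→d11:-→d12:H3→d13:-→d14:-→d15:-→d16:H2 -> H2
  + 142.64.0.0/10 (H1) depth=10
  + 142.112.0.0/12 (H2) depth=12
  + 128.244.178.245/32 (H2) depth=32
  del 36.190.95.0/24 (clear depth 24)
  lookup 36.190.0.194: bits 00100100101111100 walk d0:H5→d1:-→d2:-→d3:-→d4:-→d5:-→d6:-→d7:-→d8:-→d9:-→d10:-→d11:-→d12:H3→d13:-→d14:-→d15:-→d16:H1→d17:- -> H1
  lookup 142.64.176.11: bits 1000111001 walk d0:H5→d1:-→d2:-→d3:-→d4:-→d5:-→d6:-→d7:-→d8:-→d9:-→d10:H1 -> H1
  lookup 36.176.13.208: bits 001001001011 walk d0:H5→d1:-→d2:-→d3:-→d4:-→d5:-→d6:-→d7:-→d8:-→d9:-→d10:-→d11:-→d12:H3 -> H3
  lookup 2.194.22.9: bits 000 walk d0:H5→d1:-→d2:-→d3:- -> H5
  lookup 128.244.178.242: bits 10000000111101001011001011110 walk d0:H5→d1:-→d2:-→d3:-→d4:-→d5:-→d6:-→d7:-→d8:-→d9:-→d10:-→d11:-→d12:H4→d13:-→d14:-→d15:-→d16:-→d17:-→d18:-→d19:-→d20:H0→d21:-→d22:-→d23:-→d24:-→d25:-→d26:-→d27:-→d28:H4→d29:- -> H4

== LOOKUPS ==
["H6","H4","H0","H4","H6","H5","H3","H5","H2","H1","H1","H3","H5","H4"]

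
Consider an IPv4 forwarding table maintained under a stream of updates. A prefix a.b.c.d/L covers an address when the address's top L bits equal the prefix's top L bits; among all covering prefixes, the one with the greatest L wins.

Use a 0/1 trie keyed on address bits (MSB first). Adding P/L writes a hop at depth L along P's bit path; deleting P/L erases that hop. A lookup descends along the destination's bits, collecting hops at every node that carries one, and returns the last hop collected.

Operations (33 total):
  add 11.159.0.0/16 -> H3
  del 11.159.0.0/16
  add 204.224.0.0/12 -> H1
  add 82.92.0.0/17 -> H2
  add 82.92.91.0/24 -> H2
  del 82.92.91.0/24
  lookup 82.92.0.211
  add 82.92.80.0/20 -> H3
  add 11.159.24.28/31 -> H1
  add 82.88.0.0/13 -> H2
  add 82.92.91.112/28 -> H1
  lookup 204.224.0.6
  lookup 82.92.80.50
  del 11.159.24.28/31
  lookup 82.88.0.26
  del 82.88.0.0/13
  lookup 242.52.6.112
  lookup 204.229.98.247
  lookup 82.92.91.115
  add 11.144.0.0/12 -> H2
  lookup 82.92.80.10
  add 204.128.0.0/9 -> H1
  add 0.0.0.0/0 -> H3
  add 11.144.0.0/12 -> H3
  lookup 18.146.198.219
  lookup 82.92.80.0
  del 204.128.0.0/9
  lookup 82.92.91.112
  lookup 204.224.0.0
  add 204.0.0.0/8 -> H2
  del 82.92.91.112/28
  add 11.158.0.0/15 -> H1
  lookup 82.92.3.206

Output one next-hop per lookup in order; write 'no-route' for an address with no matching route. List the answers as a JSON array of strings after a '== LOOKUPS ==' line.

Process each operation:
  add 11.159.0.0/16 -> H3 at depth 16
  - 11.159.0.0/16 clear@16
  add 204.224.0.0/12 -> H1 at depth 12
  add 82.92.0.0/17 -> H2 at depth 17
  add 82.92.91.0/24 -> H2 at depth 24
  - 82.92.91.0/24 clear@24
  lookup 82.92.0.211: bits 01010010010111000 walk d0:-→d1:-→d2:-→d3:-→d4:-→d5:-→d6:-→d7:-→d8:-→d9:-→d10:-→d11:-→d12:-→d13:-→d14:-→d15:-→d16:-→d17:H2 -> H2
  add 82.92.80.0/20 -> H3 at depth 20
  add 11.159.24.28/31 -> H1 at depth 31
  add 82.88.0.0/13 -> H2 at depth 13
  add 82.92.91.112/28 -> H1 at depth 28
  lookup 204.224.0.6: bits 110011001110 walk d0:-→d1:-→d2:-→d3:-→d4:-→d5:-→d6:-→d7:-→d8:-→d9:-→d10:-→d11:-→d12:H1 -> H1
  lookup 82.92.80.50: bits 01010010010111000101 walk d0:-→d1:-→d2:-→d3:-→d4:-→d5:-→d6:-→d7:-→d8:-→d9:-→d10:-→d11:-→d12:-→d13:H2→d14:-→d15:-→d16:-→d17:H2→d18:-→d19:-→d20:H3 -> H3
  - 11.159.24.28/31 clear@31
  lookup 82.88.0.26: bits 0101001001011 walk d0:-→d1:-→d2:-→d3:-→d4:-→d5:-→d6:-→d7:-→d8:-→d9:-→d10:-→d11:-→d12:-→d13:H2 -> H2
  - 82.88.0.0/13 clear@13
  lookup 242.52.6.112: bits 11 walk d0:-→d1:-→d2:- -> no-route
  lookup 204.229.98.247: bits 110011001110 walk d0:-→d1:-→d2:-→d3:-→d4:-→d5:-→d6:-→d7:-→d8:-→d9:-→d10:-→d11:-→d12:H1 -> H1
  lookup 82.92.91.115: bits 0101001001011100010110110111 walk d0:-→d1:-→d2:-→d3:-→d4:-→d5:-→d6:-→d7:-→d8:-→d9:-→d10:-→d11:-→d12:-→d13:-→d14:-→d15:-→d16:-→d17:H2→d18:-→d19:-→d20:H3→d21:-→d22:-→d23:-→d24:-→d25:-→d26:-→d27:-→d28:H1 -> H1
  add 11.144.0.0/12 -> H2 at depth 12
  lookup 82.92.80.10: bits 01010010010111000101 walk d0:-→d1:-→d2:-→d3:-→d4:-→d5:-→d6:-→d7:-→d8:-→d9:-→d10:-→d11:-→d12:-→d13:-→d14:-→d15:-→d16:-→d17:H2→d18:-→d19:-→d20:H3 -> H3
  add 204.128.0.0/9 -> H1 at depth 9
  add 0.0.0.0/0 -> H3 at depth 0
  add 11.144.0.0/12 -> H3 at depth 12
  lookup 18.146.198.219: bits 000 walk d0:H3→d1:-→d2:-→d3:- -> H3
  lookup 82.92.80.0: bits 01010010010111000101 walk d0:H3→d1:-→d2:-→d3:-→d4:-→d5:-→d6:-→d7:-→d8:-→d9:-→d10:-→d11:-→d12:-→d13:-→d14:-→d15:-→d16:-→d17:H2→d18:-→d19:-→d20:H3 -> H3
  - 204.128.0.0/9 clear@9
  lookup 82.92.91.112: bits 0101001001011100010110110111 walk d0:H3→d1:-→d2:-→d3:-→d4:-→d5:-→d6:-→d7:-→d8:-→d9:-→d10:-→d11:-→d12:-→d13:-→d14:-→d15:-→d16:-→d17:H2→d18:-→d19:-→d20:H3→d21:-→d22:-→d23:-→d24:-→d25:-→d26:-→d27:-→d28:H1 -> H1
  lookup 204.224.0.0: bits 110011001110 walk d0:H3→d1:-→d2:-→d3:-→d4:-→d5:-→d6:-→d7:-→d8:-→d9:-→d10:-→d11:-→d12:H1 -> H1
  add 204.0.0.0/8 -> H2 at depth 8
  - 82.92.91.112/28 clear@28
  add 11.158.0.0/15 -> H1 at depth 15
  lookup 82.92.3.206: bits 01010010010111000 walk d0:H3→d1:-→d2:-→d3:-→d4:-→d5:-→d6:-→d7:-→d8:-→d9:-→d10:-→d11:-→d12:-→d13:-→d14:-→d15:-→d16:-→d17:H2 -> H2

== LOOKUPS ==
["H2","H1","H3","H2","no-route","H1","H1","H3","H3","H3","H1","H1","H2"]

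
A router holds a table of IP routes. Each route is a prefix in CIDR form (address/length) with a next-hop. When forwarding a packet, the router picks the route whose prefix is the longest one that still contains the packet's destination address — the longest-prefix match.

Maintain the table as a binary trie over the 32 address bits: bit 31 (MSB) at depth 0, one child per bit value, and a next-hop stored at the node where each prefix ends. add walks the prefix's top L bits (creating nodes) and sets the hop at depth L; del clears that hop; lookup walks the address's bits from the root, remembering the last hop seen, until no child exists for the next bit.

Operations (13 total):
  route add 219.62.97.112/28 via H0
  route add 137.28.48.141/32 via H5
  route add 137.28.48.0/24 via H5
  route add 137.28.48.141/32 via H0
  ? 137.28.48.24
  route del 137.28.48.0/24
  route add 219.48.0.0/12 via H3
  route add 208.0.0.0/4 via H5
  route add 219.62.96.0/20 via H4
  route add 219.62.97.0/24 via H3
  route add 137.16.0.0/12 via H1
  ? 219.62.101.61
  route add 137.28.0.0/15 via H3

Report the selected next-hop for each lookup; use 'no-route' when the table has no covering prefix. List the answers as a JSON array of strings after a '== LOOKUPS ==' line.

Process each operation:
  + 219.62.97.112/28 (H0) depth=28
  + 137.28.48.141/32 (H5) depth=32
  + 137.28.48.0/24 (H5) depth=24
  + 137.28.48.141/32 (H0) depth=32
  Q 137.28.48.24: descend 100010010001110000110000 ; hops seen [H5] ; pick H5
  del 137.28.48.0/24 (clear depth 24)
  + 219.48.0.0/12 (H3) depth=12
  + 208.0.0.0/4 (H5) depth=4
  + 219.62.96.0/20 (H4) depth=20
  + 219.62.97.0/24 (H3) depth=24
  + 137.16.0.0/12 (H1) depth=12
  Q 219.62.101.61: descend 110110110011111001100 ; hops seen [H5,H3,H4] ; pick H4
  + 137.28.0.0/15 (H3) depth=15

== LOOKUPS ==
["H5","H4"]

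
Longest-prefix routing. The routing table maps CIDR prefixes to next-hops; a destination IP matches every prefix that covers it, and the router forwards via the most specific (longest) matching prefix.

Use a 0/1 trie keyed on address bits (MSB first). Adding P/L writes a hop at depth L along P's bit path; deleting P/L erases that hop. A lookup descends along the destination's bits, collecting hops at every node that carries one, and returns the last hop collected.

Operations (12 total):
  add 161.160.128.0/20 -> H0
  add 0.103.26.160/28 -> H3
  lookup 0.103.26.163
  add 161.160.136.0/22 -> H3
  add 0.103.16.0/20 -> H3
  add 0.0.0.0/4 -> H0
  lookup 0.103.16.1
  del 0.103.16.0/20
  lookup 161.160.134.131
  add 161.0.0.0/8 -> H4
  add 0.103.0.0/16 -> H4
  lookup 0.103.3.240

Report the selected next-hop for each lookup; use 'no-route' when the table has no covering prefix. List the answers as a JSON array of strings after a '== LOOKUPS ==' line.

Apply in order:
  + 161.160.128.0/20 (H0) depth=20
  + 0.103.26.160/28 (H3) depth=28
  Q 0.103.26.163: descend 0000000001100111000110101010 ; hops seen [H3] ; pick H3
  + 161.160.136.0/22 (H3) depth=22
  + 0.103.16.0/20 (H3) depth=20
  + 0.0.0.0/4 (H0) depth=4
  Q 0.103.16.1: descend 00000000011001110001 ; hops seen [H0,H3] ; pick H3
  del 0.103.16.0/20 (clear depth 20)
  Q 161.160.134.131: descend 10100001101000001000 ; hops seen [H0] ; pick H0
  + 161.0.0.0/8 (H4) depth=8
  + 0.103.0.0/16 (H4) depth=16
  Q 0.103.3.240: descend 0000000001100111000 ; hops seen [H0,H4] ; pick H4

== LOOKUPS ==
["H3","H3","H0","H4"]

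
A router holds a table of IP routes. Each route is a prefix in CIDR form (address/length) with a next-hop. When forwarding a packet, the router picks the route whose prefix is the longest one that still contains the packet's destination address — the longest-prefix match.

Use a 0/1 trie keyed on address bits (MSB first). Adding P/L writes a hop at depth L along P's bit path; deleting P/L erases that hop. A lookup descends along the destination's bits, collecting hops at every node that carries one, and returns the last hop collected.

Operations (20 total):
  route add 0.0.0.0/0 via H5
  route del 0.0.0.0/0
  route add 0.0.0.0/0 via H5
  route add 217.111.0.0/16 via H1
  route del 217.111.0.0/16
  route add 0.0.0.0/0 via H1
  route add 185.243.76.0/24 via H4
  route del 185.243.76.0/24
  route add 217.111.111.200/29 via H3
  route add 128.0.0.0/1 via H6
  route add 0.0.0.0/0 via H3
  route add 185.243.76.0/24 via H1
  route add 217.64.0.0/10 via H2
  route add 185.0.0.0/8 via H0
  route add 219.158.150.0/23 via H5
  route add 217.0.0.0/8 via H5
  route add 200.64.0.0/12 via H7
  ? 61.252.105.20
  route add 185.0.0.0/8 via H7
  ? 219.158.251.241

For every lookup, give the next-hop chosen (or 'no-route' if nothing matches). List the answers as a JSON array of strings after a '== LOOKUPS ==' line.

Trace:
  add 0.0.0.0/0 -> H5 at depth 0
  - 0.0.0.0/0 clear@0
  add 0.0.0.0/0 -> H5 at depth 0
  add 217.111.0.0/16 -> H1 at depth 16
  - 217.111.0.0/16 clear@16
  add 0.0.0.0/0 -> H1 at depth 0
  add 185.243.76.0/24 -> H4 at depth 24
  - 185.243.76.0/24 clear@24
  add 217.111.111.200/29 -> H3 at depth 29
  add 128.0.0.0/1 -> H6 at depth 1
  add 0.0.0.0/0 -> H3 at depth 0
  add 185.243.76.0/24 -> H1 at depth 24
  add 217.64.0.0/10 -> H2 at depth 10
  add 185.0.0.0/8 -> H0 at depth 8
  add 219.158.150.0/23 -> H5 at depth 23
  add 217.0.0.0/8 -> H5 at depth 8
  add 200.64.0.0/12 -> H7 at depth 12
  Q 61.252.105.20: descend ε ; hops seen [H3] ; pick H3
  add 185.0.0.0/8 -> H7 at depth 8
  Q 219.158.251.241: descend 11011011100111101 ; hops seen [H3,H6] ; pick H6

== LOOKUPS ==
["H3","H6"]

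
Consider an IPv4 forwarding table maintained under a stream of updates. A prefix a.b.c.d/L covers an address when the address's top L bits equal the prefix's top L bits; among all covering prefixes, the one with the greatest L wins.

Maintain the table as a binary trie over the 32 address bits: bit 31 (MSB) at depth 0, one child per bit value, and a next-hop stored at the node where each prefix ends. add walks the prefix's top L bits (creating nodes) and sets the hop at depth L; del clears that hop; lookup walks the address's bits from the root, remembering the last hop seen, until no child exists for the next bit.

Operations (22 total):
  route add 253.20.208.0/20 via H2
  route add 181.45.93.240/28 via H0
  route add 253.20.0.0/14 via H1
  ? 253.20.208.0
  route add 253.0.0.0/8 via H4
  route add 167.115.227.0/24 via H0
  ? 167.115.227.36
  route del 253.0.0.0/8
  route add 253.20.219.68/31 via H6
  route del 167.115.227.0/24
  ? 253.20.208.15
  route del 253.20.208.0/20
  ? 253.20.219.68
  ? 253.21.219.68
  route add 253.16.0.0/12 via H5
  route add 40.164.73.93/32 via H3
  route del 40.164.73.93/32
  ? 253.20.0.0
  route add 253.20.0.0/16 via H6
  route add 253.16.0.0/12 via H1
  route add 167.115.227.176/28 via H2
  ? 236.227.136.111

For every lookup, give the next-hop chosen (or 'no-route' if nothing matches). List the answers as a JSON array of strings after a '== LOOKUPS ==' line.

Apply in order:
  add 253.20.208.0/20 -> H2 at depth 20
  add 181.45.93.240/28 -> H0 at depth 28
  add 253.20.0.0/14 -> H1 at depth 14
  ? 253.20.208.0  path d0:-→d1:-→d2:-→d3:-→d4:-→d5:-→d6:-→d7:-→d8:-→d9:-→d10:-→d11:-→d12:-→d13:-→d14:H1→d15:-→d16:-→d17:-→d18:-→d19:-→d20:H2  best=H2
  add 253.0.0.0/8 -> H4 at depth 8
  add 167.115.227.0/24 -> H0 at depth 24
  ? 167.115.227.36  path d0:-→d1:-→d2:-→d3:-→d4:-→d5:-→d6:-→d7:-→d8:-→d9:-→d10:-→d11:-→d12:-→d13:-→d14:-→d15:-→d16:-→d17:-→d18:-→d19:-→d20:-→d21:-→d22:-→d23:-→d24:H0  best=H0
  del 253.0.0.0/8 (clear depth 8)
  add 253.20.219.68/31 -> H6 at depth 31
  del 167.115.227.0/24 (clear depth 24)
  ? 253.20.208.15  path d0:-→d1:-→d2:-→d3:-→d4:-→d5:-→d6:-→d7:-→d8:-→d9:-→d10:-→d11:-→d12:-→d13:-→d14:H1→d15:-→d16:-→d17:-→d18:-→d19:-→d20:H2  best=H2
  del 253.20.208.0/20 (clear depth 20)
  ? 253.20.219.68  path d0:-→d1:-→d2:-→d3:-→d4:-→d5:-→d6:-→d7:-→d8:-→d9:-→d10:-→d11:-→d12:-→d13:-→d14:H1→d15:-→d16:-→d17:-→d18:-→d19:-→d20:-→d21:-→d22:-→d23:-→d24:-→d25:-→d26:-→d27:-→d28:-→d29:-→d30:-→d31:H6  best=H6
  ? 253.21.219.68  path d0:-→d1:-→d2:-→d3:-→d4:-→d5:-→d6:-→d7:-→d8:-→d9:-→d10:-→d11:-→d12:-→d13:-→d14:H1→d15:-  best=H1
  add 253.16.0.0/12 -> H5 at depth 12
  add 40.164.73.93/32 -> H3 at depth 32
  del 40.164.73.93/32 (clear depth 32)
  ? 253.20.0.0  path d0:-→d1:-→d2:-→d3:-→d4:-→d5:-→d6:-→d7:-→d8:-→d9:-→d10:-→d11:-→d12:H5→d13:-→d14:H1→d15:-→d16:-  best=H1
  add 253.20.0.0/16 -> H6 at depth 16
  add 253.16.0.0/12 -> H1 at depth 12
  add 167.115.227.176/28 -> H2 at depth 28
  ? 236.227.136.111  path d0:-→d1:-→d2:-→d3:-  best=no-route

== LOOKUPS ==
["H2","H0","H2","H6","H1","H1","no-route"]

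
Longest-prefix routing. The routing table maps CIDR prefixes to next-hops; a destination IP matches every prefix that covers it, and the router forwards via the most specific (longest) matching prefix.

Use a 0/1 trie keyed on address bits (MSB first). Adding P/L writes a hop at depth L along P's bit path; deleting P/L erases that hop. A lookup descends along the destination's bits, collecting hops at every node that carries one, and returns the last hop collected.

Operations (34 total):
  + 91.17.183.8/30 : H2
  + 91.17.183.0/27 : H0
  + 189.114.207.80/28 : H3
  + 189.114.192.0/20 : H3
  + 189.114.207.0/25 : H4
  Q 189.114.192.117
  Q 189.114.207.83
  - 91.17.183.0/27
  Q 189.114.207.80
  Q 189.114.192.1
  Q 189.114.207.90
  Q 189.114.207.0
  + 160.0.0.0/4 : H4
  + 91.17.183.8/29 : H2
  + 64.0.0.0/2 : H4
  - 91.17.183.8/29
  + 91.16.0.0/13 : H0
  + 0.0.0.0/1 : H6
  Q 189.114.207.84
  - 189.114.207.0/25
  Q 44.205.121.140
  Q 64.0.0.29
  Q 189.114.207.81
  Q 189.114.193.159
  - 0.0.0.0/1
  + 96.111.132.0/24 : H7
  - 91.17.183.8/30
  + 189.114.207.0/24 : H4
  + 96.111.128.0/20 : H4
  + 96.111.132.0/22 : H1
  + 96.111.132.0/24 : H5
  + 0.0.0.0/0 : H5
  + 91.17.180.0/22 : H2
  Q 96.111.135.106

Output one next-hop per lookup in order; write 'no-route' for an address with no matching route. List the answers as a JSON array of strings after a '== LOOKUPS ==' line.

Process each operation:
  + 91.17.183.8/30 (H2) depth=30
  + 91.17.183.0/27 (H0) depth=27
  + 189.114.207.80/28 (H3) depth=28
  + 189.114.192.0/20 (H3) depth=20
  + 189.114.207.0/25 (H4) depth=25
  ? 189.114.192.117  path d0:-→d1:-→d2:-→d3:-→d4:-→d5:-→d6:-→d7:-→d8:-→d9:-→d10:-→d11:-→d12:-→d13:-→d14:-→d15:-→d16:-→d17:-→d18:-→d19:-→d20:H3  best=H3
  ? 189.114.207.83  path d0:-→d1:-→d2:-→d3:-→d4:-→d5:-→d6:-→d7:-→d8:-→d9:-→d10:-→d11:-→d12:-→d13:-→d14:-→d15:-→d16:-→d17:-→d18:-→d19:-→d20:H3→d21:-→d22:-→d23:-→d24:-→d25:H4→d26:-→d27:-→d28:H3  best=H3
  - 91.17.183.0/27 clear@27
  ? 189.114.207.80  path d0:-→d1:-→d2:-→d3:-→d4:-→d5:-→d6:-→d7:-→d8:-→d9:-→d10:-→d11:-→d12:-→d13:-→d14:-→d15:-→d16:-→d17:-→d18:-→d19:-→d20:H3→d21:-→d22:-→d23:-→d24:-→d25:H4→d26:-→d27:-→d28:H3  best=H3
  ? 189.114.192.1  path d0:-→d1:-→d2:-→d3:-→d4:-→d5:-→d6:-→d7:-→d8:-→d9:-→d10:-→d11:-→d12:-→d13:-→d14:-→d15:-→d16:-→d17:-→d18:-→d19:-→d20:H3  best=H3
  ? 189.114.207.90  path d0:-→d1:-→d2:-→d3:-→d4:-→d5:-→d6:-→d7:-→d8:-→d9:-→d10:-→d11:-→d12:-→d13:-→d14:-→d15:-→d16:-→d17:-→d18:-→d19:-→d20:H3→d21:-→d22:-→d23:-→d24:-→d25:H4→d26:-→d27:-→d28:H3  best=H3
  ? 189.114.207.0  path d0:-→d1:-→d2:-→d3:-→d4:-→d5:-→d6:-→d7:-→d8:-→d9:-→d10:-→d11:-→d12:-→d13:-→d14:-→d15:-→d16:-→d17:-→d18:-→d19:-→d20:H3→d21:-→d22:-→d23:-→d24:-→d25:H4  best=H4
  + 160.0.0.0/4 (H4) depth=4
  + 91.17.183.8/29 (H2) depth=29
  + 64.0.0.0/2 (H4) depth=2
  - 91.17.183.8/29 clear@29
  + 91.16.0.0/13 (H0) depth=13
  + 0.0.0.0/1 (H6) depth=1
  ? 189.114.207.84  path d0:-→d1:-→d2:-→d3:-→d4:-→d5:-→d6:-→d7:-→d8:-→d9:-→d10:-→d11:-→d12:-→d13:-→d14:-→d15:-→d16:-→d17:-→d18:-→d19:-→d20:H3→d21:-→d22:-→d23:-→d24:-→d25:H4→d26:-→d27:-→d28:H3  best=H3
  - 189.114.207.0/25 clear@25
  ? 44.205.121.140  path d0:-→d1:H6  best=H6
  ? 64.0.0.29  path d0:-→d1:H6→d2:H4→d3:-  best=H4
  ? 189.114.207.81  path d0:-→d1:-→d2:-→d3:-→d4:-→d5:-→d6:-→d7:-→d8:-→d9:-→d10:-→d11:-→d12:-→d13:-→d14:-→d15:-→d16:-→d17:-→d18:-→d19:-→d20:H3→d21:-→d22:-→d23:-→d24:-→d25:-→d26:-→d27:-→d28:H3  best=H3
  ? 189.114.193.159  path d0:-→d1:-→d2:-→d3:-→d4:-→d5:-→d6:-→d7:-→d8:-→d9:-→d10:-→d11:-→d12:-→d13:-→d14:-→d15:-→d16:-→d17:-→d18:-→d19:-→d20:H3  best=H3
  - 0.0.0.0/1 clear@1
  + 96.111.132.0/24 (H7) depth=24
  - 91.17.183.8/30 clear@30
  + 189.114.207.0/24 (H4) depth=24
  + 96.111.128.0/20 (H4) depth=20
  + 96.111.132.0/22 (H1) depth=22
  + 96.111.132.0/24 (H5) depth=24
  + 0.0.0.0/0 (H5) depth=0
  + 91.17.180.0/22 (H2) depth=22
  ? 96.111.135.106  path d0:H5→d1:-→d2:H4→d3:-→d4:-→d5:-→d6:-→d7:-→d8:-→d9:-→d10:-→d11:-→d12:-→d13:-→d14:-→d15:-→d16:-→d17:-→d18:-→d19:-→d20:H4→d21:-→d22:H1  best=H1

== LOOKUPS ==
["H3","H3","H3","H3","H3","H4","H3","H6","H4","H3","H3","H1"]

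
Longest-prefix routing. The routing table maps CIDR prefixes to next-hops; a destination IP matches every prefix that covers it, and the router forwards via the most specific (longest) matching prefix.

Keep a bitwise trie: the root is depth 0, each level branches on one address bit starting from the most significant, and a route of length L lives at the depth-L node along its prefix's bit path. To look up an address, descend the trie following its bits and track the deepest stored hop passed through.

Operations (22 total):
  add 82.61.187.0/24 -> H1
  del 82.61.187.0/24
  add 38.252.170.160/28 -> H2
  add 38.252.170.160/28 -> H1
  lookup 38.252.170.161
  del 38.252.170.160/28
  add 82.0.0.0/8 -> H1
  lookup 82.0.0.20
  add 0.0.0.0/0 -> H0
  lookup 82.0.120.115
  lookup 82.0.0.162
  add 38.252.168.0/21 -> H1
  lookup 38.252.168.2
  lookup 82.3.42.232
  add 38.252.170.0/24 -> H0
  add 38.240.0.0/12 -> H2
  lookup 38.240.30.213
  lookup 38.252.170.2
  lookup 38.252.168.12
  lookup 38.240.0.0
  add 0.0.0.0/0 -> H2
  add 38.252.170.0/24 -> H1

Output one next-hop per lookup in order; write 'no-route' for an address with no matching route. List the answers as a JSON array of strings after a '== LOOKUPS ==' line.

Trace:
  add 82.61.187.0/24 -> H1 at depth 24
  - 82.61.187.0/24 clear@24
  add 38.252.170.160/28 -> H2 at depth 28
  add 38.252.170.160/28 -> H1 at depth 28
  Q 38.252.170.161: descend 0010011011111100101010101010 ; hops seen [H1] ; pick H1
  - 38.252.170.160/28 clear@28
  add 82.0.0.0/8 -> H1 at depth 8
  Q 82.0.0.20: descend 0101001000 ; hops seen [H1] ; pick H1
  add 0.0.0.0/0 -> H0 at depth 0
  Q 82.0.120.115: descend 0101001000 ; hops seen [H0,H1] ; pick H1
  Q 82.0.0.162: descend 0101001000 ; hops seen [H0,H1] ; pick H1
  add 38.252.168.0/21 -> H1 at depth 21
  Q 38.252.168.2: descend 0010011011111100101010 ; hops seen [H0,H1] ; pick H1
  Q 82.3.42.232: descend 0101001000 ; hops seen [H0,H1] ; pick H1
  add 38.252.170.0/24 -> H0 at depth 24
  add 38.240.0.0/12 -> H2 at depth 12
  Q 38.240.30.213: descend 001001101111 ; hops seen [H0,H2] ; pick H2
  Q 38.252.170.2: descend 001001101111110010101010 ; hops seen [H0,H2,H1,H0] ; pick H0
  Q 38.252.168.12: descend 0010011011111100101010 ; hops seen [H0,H2,H1] ; pick H1
  Q 38.240.0.0: descend 001001101111 ; hops seen [H0,H2] ; pick H2
  add 0.0.0.0/0 -> H2 at depth 0
  add 38.252.170.0/24 -> H1 at depth 24

== LOOKUPS ==
["H1","H1","H1","H1","H1","H1","H2","H0","H1","H2"]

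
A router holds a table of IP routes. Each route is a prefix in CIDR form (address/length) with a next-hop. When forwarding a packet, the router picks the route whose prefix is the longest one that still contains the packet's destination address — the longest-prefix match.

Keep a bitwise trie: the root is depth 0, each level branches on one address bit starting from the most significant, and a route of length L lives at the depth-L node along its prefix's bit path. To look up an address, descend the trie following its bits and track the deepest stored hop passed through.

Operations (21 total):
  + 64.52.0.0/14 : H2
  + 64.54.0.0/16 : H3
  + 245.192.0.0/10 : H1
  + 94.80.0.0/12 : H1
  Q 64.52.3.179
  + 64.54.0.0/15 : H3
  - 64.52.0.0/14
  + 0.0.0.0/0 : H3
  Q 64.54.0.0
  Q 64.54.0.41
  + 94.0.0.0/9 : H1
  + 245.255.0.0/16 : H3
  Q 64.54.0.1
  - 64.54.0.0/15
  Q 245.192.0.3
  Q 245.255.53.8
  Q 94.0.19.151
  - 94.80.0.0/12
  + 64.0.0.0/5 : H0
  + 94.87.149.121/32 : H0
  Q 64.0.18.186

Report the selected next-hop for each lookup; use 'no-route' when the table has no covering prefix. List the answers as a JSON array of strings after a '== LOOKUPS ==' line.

Trace:
  + 64.52.0.0/14 (H2) depth=14
  + 64.54.0.0/16 (H3) depth=16
  + 245.192.0.0/10 (H1) depth=10
  + 94.80.0.0/12 (H1) depth=12
  ? 64.52.3.179  path d0:-→d1:-→d2:-→d3:-→d4:-→d5:-→d6:-→d7:-→d8:-→d9:-→d10:-→d11:-→d12:-→d13:-→d14:H2  best=H2
  + 64.54.0.0/15 (H3) depth=15
  - 64.52.0.0/14 clear@14
  + 0.0.0.0/0 (H3) depth=0
  ? 64.54.0.0  path d0:H3→d1:-→d2:-→d3:-→d4:-→d5:-→d6:-→d7:-→d8:-→d9:-→d10:-→d11:-→d12:-→d13:-→d14:-→d15:H3→d16:H3  best=H3
  ? 64.54.0.41  path d0:H3→d1:-→d2:-→d3:-→d4:-→d5:-→d6:-→d7:-→d8:-→d9:-→d10:-→d11:-→d12:-→d13:-→d14:-→d15:H3→d16:H3  best=H3
  + 94.0.0.0/9 (H1) depth=9
  + 245.255.0.0/16 (H3) depth=16
  ? 64.54.0.1  path d0:H3→d1:-→d2:-→d3:-→d4:-→d5:-→d6:-→d7:-→d8:-→d9:-→d10:-→d11:-→d12:-→d13:-→d14:-→d15:H3→d16:H3  best=H3
  - 64.54.0.0/15 clear@15
  ? 245.192.0.3  path d0:H3→d1:-→d2:-→d3:-→d4:-→d5:-→d6:-→d7:-→d8:-→d9:-→d10:H1  best=H1
  ? 245.255.53.8  path d0:H3→d1:-→d2:-→d3:-→d4:-→d5:-→d6:-→d7:-→d8:-→d9:-→d10:H1→d11:-→d12:-→d13:-→d14:-→d15:-→d16:H3  best=H3
  ? 94.0.19.151  path d0:H3→d1:-→d2:-→d3:-→d4:-→d5:-→d6:-→d7:-→d8:-→d9:H1  best=H1
  - 94.80.0.0/12 clear@12
  + 64.0.0.0/5 (H0) depth=5
  + 94.87.149.121/32 (H0) depth=32
  ? 64.0.18.186  path d0:H3→d1:-→d2:-→d3:-→d4:-→d5:H0→d6:-→d7:-→d8:-→d9:-→d10:-  best=H0

== LOOKUPS ==
["H2","H3","H3","H3","H1","H3","H1","H0"]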